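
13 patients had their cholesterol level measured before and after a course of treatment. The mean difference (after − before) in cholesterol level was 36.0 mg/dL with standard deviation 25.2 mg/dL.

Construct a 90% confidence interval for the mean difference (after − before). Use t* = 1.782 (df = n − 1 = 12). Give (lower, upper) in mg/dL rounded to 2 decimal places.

This is a matched-pairs design, so SE = s_d/√n = 25.2/√13 = 6.9892.
Margin = 1.782 × 6.9892 = 12.4548; the interval is 36.0 ± 12.4548 = (23.55, 48.45).

(23.55, 48.45)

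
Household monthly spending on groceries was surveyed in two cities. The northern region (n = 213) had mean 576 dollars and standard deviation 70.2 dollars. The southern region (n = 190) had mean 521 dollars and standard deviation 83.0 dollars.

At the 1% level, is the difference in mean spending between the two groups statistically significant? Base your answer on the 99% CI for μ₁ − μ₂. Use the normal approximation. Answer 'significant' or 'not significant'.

significant

Standard errors of each mean: 70.2/√213 = 4.8100 and 83.0/√190 = 6.0215.
SE(x̄₁ − x̄₂) = √(4.8100² + 6.0215²) = 7.7068 for independent samples with unequal variances.
With z* = 2.576, the margin is 2.576 × 7.7068 = 19.8527.
x̄₁ − x̄₂ = 576 − 521 = 55.0000; the interval is 55.0000 ± 19.8527 = (35.1473, 74.8527).
The interval (35.1473, 74.8527) does not contain 0, so the difference is significant.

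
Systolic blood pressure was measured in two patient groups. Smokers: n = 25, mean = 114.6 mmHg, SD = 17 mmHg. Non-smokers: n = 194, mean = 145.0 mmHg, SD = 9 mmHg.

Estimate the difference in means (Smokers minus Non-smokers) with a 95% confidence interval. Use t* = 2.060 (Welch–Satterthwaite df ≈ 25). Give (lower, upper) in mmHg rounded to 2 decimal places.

Standard errors of each mean: 17/√25 = 3.4000 and 9/√194 = 0.6462.
SE(x̄₁ − x̄₂) = √(3.4000² + 0.6462²) = 3.4609 for independent samples with unequal variances.
With t* = 2.060, the margin is 2.060 × 3.4609 = 7.1295.
x̄₁ − x̄₂ = 114.6 − 145.0 = -30.4000; the interval is -30.4000 ± 7.1295 = (-37.53, -23.27).

(-37.53, -23.27)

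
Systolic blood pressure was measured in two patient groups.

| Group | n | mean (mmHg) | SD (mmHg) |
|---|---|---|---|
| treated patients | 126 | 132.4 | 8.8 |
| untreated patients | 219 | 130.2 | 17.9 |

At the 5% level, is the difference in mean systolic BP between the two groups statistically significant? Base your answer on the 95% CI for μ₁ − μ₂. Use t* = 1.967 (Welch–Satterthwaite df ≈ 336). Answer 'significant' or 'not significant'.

Per-group SEs: s₁/√n₁ = 8.8/√126 = 0.7840, s₂/√n₂ = 17.9/√219 = 1.2096.
Unpooled SE of the difference: √(0.614656 + 1.46313216) = 1.4415.
Margin of error = t* · SE = 1.967 × 1.4415 = 2.8354.
x̄₁ − x̄₂ = 132.4 − 130.2 = 2.2000.
CI: 2.2000 ± 2.8354 = (-0.6354, 5.0354).
The interval (-0.6354, 5.0354) contains 0, so the difference is not significant.

not significant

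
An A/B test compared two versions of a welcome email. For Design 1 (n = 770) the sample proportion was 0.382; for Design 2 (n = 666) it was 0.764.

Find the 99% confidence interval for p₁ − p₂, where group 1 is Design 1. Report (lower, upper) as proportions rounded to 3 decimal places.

The two standard errors are √(0.3820×0.6180/770) = 0.01751 and √(0.7640×0.2360/666) = 0.01645.
Because the samples are independent, SE_diff = √(0.01751² + 0.01645²) = 0.02403.
Using z* = 2.576 for 99%, ME = 2.576 × 0.02403 = 0.06190.
p̂₁ − p̂₂ = -0.3820; interval -0.3820 ± 0.06190 gives (-0.444, -0.320).

(-0.444, -0.320)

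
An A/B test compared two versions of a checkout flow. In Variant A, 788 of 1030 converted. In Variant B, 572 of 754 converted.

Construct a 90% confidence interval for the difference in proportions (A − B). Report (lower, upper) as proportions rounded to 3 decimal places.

(-0.027, 0.040)

p̂₁ = 788/1030 = 0.7650 and p̂₂ = 572/754 = 0.7586.
SE₁ = √(p̂₁(1−p̂₁)/n₁) = √(0.7650·0.2350/1030) = 0.01321; SE₂ = √(0.7586·0.2414/754) = 0.01558.
Independent samples: SE of the difference = √(SE₁² + SE₂²) = √(0.0001745041 + 0.0002427364) = 0.02043.
z* for 90% confidence is 1.645, so the margin of error is 1.645 × 0.02043 = 0.03361.
Point estimate p̂₁ − p̂₂ = 0.7650 − 0.7586 = 0.0064.
0.0064 ± 0.03361 → (-0.027, 0.040).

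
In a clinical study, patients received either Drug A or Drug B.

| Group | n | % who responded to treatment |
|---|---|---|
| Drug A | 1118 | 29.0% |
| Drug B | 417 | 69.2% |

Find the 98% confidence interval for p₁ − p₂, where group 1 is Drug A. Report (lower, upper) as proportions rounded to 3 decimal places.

(-0.463, -0.341)

Each SE is √(p̂(1−p̂)/n): √(0.2900·0.7100/1118) = 0.01357 and √(0.6920·0.3080/417) = 0.02261.
SE(p̂₁ − p̂₂) = √(SE₁² + SE₂²) = √(0.0001841449 + 0.0005112121) = 0.02637, since the two samples are independent.
At 98% confidence z* = 2.326; margin = 2.326 × 0.02637 = 0.06134.
The difference is 0.2900 − 0.6920 = -0.4020, so the interval is -0.4020 ± 0.06134 = (-0.463, -0.341).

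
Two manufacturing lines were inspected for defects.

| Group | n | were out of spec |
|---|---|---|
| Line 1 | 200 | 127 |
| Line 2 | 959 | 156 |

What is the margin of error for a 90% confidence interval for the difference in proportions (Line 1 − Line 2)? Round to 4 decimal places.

First, p̂₁ = 127/200 = 0.6350; p̂₂ = 156/959 = 0.1627.
The two standard errors are √(0.6350×0.3650/200) = 0.03404 and √(0.1627×0.8373/959) = 0.01192.
Because the samples are independent, SE_diff = √(0.03404² + 0.01192²) = 0.03607.
Using z* = 1.645 for 90%, ME = 1.645 × 0.03607 = 0.05934.

0.0593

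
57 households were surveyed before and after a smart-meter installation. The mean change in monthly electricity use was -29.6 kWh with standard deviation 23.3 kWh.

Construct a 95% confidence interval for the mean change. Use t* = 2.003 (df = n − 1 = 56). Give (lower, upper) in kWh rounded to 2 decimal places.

(-35.78, -23.42)

This is a matched-pairs design, so SE = s_d/√n = 23.3/√57 = 3.0862.
Margin = 2.003 × 3.0862 = 6.1817; the interval is -29.6 ± 6.1817 = (-35.78, -23.42).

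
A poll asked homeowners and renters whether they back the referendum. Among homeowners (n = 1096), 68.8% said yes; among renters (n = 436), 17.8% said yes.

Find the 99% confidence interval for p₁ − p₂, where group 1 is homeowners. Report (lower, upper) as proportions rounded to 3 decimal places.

(0.451, 0.569)

SE₁ = √(p̂₁(1−p̂₁)/n₁) = √(0.6880·0.3120/1096) = 0.01399; SE₂ = √(0.1780·0.8220/436) = 0.01832.
Independent samples: SE of the difference = √(SE₁² + SE₂²) = √(0.0001957201 + 0.0003356224) = 0.02305.
z* for 99% confidence is 2.576, so the margin of error is 2.576 × 0.02305 = 0.05938.
Point estimate p̂₁ − p̂₂ = 0.6880 − 0.1780 = 0.5100.
0.5100 ± 0.05938 → (0.451, 0.569).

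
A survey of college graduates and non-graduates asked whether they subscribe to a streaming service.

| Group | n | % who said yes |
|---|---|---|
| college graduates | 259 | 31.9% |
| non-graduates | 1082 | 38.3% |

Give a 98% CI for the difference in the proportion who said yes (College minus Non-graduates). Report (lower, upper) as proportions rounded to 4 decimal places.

SE₁ = √(p̂₁(1−p̂₁)/n₁) = √(0.3190·0.6810/259) = 0.02896; SE₂ = √(0.3830·0.6170/1082) = 0.01478.
Independent samples: SE of the difference = √(SE₁² + SE₂²) = √(0.0008386816 + 0.0002184484) = 0.03251.
z* for 98% confidence is 2.326, so the margin of error is 2.326 × 0.03251 = 0.07562.
Point estimate p̂₁ − p̂₂ = 0.3190 − 0.3830 = -0.0640.
-0.0640 ± 0.07562 → (-0.1396, 0.0116).

(-0.1396, 0.0116)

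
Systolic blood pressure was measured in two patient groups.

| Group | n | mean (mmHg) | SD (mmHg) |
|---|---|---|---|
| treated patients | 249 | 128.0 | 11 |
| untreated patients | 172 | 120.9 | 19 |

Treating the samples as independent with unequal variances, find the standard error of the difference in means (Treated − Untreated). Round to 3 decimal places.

SE₁ = s₁/√n₁ = 11/√249 = 0.6971; SE₂ = 19/√172 = 1.4487.
Independent samples, unequal variances: SE_diff = √(SE₁² + SE₂²) = √(0.48594841 + 2.09873169) = 1.6077.

1.608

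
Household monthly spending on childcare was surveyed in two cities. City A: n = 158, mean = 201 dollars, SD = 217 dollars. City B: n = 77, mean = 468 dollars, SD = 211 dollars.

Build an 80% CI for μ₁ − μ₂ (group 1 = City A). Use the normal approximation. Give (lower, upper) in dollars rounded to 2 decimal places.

Per-group SEs: s₁/√n₁ = 217/√158 = 17.2636, s₂/√n₂ = 211/√77 = 24.0457.
Unpooled SE of the difference: √(298.03188496 + 578.19568849) = 29.6011.
Margin of error = z* · SE = 1.282 × 29.6011 = 37.9486.
x̄₁ − x̄₂ = 201 − 468 = -267.0000.
CI: -267.0000 ± 37.9486 = (-304.95, -229.05).

(-304.95, -229.05)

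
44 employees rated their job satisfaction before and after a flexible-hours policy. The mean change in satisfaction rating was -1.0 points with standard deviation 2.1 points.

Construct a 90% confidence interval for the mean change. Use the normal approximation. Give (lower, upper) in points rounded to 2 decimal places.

Paired design: SE = s_d/√n = 2.1/√44 = 0.3166.
z* = 1.645; margin of error = 1.645 × 0.3166 = 0.5208.
-1.0 ± 0.5208 → (-1.52, -0.48).

(-1.52, -0.48)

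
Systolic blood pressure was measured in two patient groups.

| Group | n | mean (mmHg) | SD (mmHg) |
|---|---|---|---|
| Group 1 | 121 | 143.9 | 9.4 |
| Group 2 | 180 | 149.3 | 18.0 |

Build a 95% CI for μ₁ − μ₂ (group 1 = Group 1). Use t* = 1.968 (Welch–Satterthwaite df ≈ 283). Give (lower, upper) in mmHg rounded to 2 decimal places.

Standard errors of each mean: 9.4/√121 = 0.8545 and 18.0/√180 = 1.3416.
SE(x̄₁ − x̄₂) = √(0.8545² + 1.3416²) = 1.5906 for independent samples with unequal variances.
With t* = 1.968, the margin is 1.968 × 1.5906 = 3.1303.
x̄₁ − x̄₂ = 143.9 − 149.3 = -5.4000; the interval is -5.4000 ± 3.1303 = (-8.53, -2.27).

(-8.53, -2.27)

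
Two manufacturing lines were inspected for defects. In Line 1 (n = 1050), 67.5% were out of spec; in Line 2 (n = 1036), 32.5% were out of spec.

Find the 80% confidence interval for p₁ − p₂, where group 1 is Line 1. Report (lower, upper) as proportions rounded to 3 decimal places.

(0.324, 0.376)

SE₁ = √(p̂₁(1−p̂₁)/n₁) = √(0.6750·0.3250/1050) = 0.01445; SE₂ = √(0.3250·0.6750/1036) = 0.01455.
Independent samples: SE of the difference = √(SE₁² + SE₂²) = √(0.0002088025 + 0.0002117025) = 0.02051.
z* for 80% confidence is 1.282, so the margin of error is 1.282 × 0.02051 = 0.02629.
Point estimate p̂₁ − p̂₂ = 0.6750 − 0.3250 = 0.3500.
0.3500 ± 0.02629 → (0.324, 0.376).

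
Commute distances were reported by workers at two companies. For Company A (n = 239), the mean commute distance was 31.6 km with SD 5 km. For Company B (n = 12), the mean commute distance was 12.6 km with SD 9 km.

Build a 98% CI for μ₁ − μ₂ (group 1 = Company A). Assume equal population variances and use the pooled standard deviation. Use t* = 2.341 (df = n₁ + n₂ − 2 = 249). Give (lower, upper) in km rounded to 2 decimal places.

(15.37, 22.63)

Pooled variance s_p² = [238·5² + 11·9²] / (239+12−2) = 27.4739, so s_p = 5.2416.
SE_diff = s_p·√(1/n₁ + 1/n₂) = 5.2416·√(1/239 + 1/12) = 1.5506.
t* = 2.341; margin = 2.341 × 1.5506 = 3.6300.
Difference = 31.6 − 12.6 = 19.0000.
19.0000 ± 3.6300 → (15.37, 22.63).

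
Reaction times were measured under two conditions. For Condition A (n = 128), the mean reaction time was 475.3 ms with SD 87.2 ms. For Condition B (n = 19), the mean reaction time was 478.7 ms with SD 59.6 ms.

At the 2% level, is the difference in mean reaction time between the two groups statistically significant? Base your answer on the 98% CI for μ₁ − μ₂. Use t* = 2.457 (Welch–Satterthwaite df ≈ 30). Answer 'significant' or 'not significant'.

not significant

SE₁ = s₁/√n₁ = 87.2/√128 = 7.7075; SE₂ = 59.6/√19 = 13.6732.
Independent samples, unequal variances: SE_diff = √(SE₁² + SE₂²) = √(59.40555625 + 186.95639824) = 15.6959.
t* = 2.457, so margin of error = 2.457 × 15.6959 = 38.5648.
Difference in means = 475.3 − 478.7 = -3.4000.
-3.4000 ± 38.5648 → (-41.9648, 35.1648).
The interval (-41.9648, 35.1648) contains 0, so the difference is not significant.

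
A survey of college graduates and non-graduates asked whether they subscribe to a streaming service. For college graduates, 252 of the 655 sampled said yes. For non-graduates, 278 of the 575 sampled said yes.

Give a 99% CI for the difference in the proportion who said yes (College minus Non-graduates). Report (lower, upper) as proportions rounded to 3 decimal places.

First, p̂₁ = 252/655 = 0.3847; p̂₂ = 278/575 = 0.4835.
The two standard errors are √(0.3847×0.6153/655) = 0.01901 and √(0.4835×0.5165/575) = 0.02084.
Because the samples are independent, SE_diff = √(0.01901² + 0.02084²) = 0.02821.
Using z* = 2.576 for 99%, ME = 2.576 × 0.02821 = 0.07267.
p̂₁ − p̂₂ = -0.0988; interval -0.0988 ± 0.07267 gives (-0.171, -0.026).

(-0.171, -0.026)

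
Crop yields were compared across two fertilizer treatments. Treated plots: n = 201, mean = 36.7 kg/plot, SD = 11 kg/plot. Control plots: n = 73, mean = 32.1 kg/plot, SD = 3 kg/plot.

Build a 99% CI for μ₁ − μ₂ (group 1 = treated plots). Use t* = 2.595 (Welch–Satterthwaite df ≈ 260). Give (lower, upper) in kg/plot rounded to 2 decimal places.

(2.39, 6.81)

Per-group SEs: s₁/√n₁ = 11/√201 = 0.7759, s₂/√n₂ = 3/√73 = 0.3511.
Unpooled SE of the difference: √(0.60202081 + 0.12327121) = 0.8516.
Margin of error = t* · SE = 2.595 × 0.8516 = 2.2099.
x̄₁ − x̄₂ = 36.7 − 32.1 = 4.6000.
CI: 4.6000 ± 2.2099 = (2.39, 6.81).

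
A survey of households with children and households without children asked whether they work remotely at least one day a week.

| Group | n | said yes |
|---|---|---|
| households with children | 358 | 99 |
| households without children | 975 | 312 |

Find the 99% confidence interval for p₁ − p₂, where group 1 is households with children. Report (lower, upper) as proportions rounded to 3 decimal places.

First, p̂₁ = 99/358 = 0.2765; p̂₂ = 312/975 = 0.3200.
The two standard errors are √(0.2765×0.7235/358) = 0.02364 and √(0.3200×0.6800/975) = 0.01494.
Because the samples are independent, SE_diff = √(0.02364² + 0.01494²) = 0.02797.
Using z* = 2.576 for 99%, ME = 2.576 × 0.02797 = 0.07205.
p̂₁ − p̂₂ = -0.0435; interval -0.0435 ± 0.07205 gives (-0.116, 0.029).

(-0.116, 0.029)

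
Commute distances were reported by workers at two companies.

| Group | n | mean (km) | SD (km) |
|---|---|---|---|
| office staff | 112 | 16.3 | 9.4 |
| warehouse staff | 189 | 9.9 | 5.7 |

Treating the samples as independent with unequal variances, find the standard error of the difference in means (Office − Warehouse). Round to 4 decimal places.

Per-group SEs: s₁/√n₁ = 9.4/√112 = 0.8882, s₂/√n₂ = 5.7/√189 = 0.4146.
Unpooled SE of the difference: √(0.78889924 + 0.17189316) = 0.9802.

0.9802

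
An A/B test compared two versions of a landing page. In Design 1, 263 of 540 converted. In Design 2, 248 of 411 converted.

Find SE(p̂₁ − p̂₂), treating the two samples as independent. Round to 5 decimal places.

0.03233

First, p̂₁ = 263/540 = 0.4870; p̂₂ = 248/411 = 0.6034.
The two standard errors are √(0.4870×0.5130/540) = 0.02151 and √(0.6034×0.3966/411) = 0.02413.
Because the samples are independent, SE_diff = √(0.02151² + 0.02413²) = 0.03233.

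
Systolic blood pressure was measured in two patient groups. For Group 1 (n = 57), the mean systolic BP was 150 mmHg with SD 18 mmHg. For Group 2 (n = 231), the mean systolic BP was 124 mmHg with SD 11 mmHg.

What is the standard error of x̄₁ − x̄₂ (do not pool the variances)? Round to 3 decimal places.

2.492

SE₁ = s₁/√n₁ = 18/√57 = 2.3842; SE₂ = 11/√231 = 0.7237.
Independent samples, unequal variances: SE_diff = √(SE₁² + SE₂²) = √(5.68440964 + 0.52374169) = 2.4916.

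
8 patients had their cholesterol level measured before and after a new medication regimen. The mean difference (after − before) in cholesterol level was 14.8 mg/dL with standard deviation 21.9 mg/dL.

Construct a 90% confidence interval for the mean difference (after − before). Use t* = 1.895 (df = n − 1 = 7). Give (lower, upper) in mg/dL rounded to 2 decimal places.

(0.13, 29.47)

This is a matched-pairs design, so SE = s_d/√n = 21.9/√8 = 7.7428.
Margin = 1.895 × 7.7428 = 14.6726; the interval is 14.8 ± 14.6726 = (0.13, 29.47).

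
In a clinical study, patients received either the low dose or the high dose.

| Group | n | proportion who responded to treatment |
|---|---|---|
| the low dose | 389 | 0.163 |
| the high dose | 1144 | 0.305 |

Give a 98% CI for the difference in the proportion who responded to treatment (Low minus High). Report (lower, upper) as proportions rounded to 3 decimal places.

Each SE is √(p̂(1−p̂)/n): √(0.1630·0.8370/389) = 0.01873 and √(0.3050·0.6950/1144) = 0.01361.
SE(p̂₁ − p̂₂) = √(SE₁² + SE₂²) = √(0.0003508129 + 0.0001852321) = 0.02315, since the two samples are independent.
At 98% confidence z* = 2.326; margin = 2.326 × 0.02315 = 0.05385.
The difference is 0.1630 − 0.3050 = -0.1420, so the interval is -0.1420 ± 0.05385 = (-0.196, -0.088).

(-0.196, -0.088)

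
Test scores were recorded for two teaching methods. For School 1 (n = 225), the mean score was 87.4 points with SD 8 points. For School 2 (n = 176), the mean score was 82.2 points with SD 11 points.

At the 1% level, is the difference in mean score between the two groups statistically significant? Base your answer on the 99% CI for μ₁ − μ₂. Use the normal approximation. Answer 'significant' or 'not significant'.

significant

SE₁ = s₁/√n₁ = 8/√225 = 0.5333; SE₂ = 11/√176 = 0.8292.
Independent samples, unequal variances: SE_diff = √(SE₁² + SE₂²) = √(0.28440889 + 0.68757264) = 0.9859.
z* = 2.576, so margin of error = 2.576 × 0.9859 = 2.5397.
Difference in means = 87.4 − 82.2 = 5.2000.
5.2000 ± 2.5397 → (2.6603, 7.7397).
The interval (2.6603, 7.7397) does not contain 0, so the difference is significant.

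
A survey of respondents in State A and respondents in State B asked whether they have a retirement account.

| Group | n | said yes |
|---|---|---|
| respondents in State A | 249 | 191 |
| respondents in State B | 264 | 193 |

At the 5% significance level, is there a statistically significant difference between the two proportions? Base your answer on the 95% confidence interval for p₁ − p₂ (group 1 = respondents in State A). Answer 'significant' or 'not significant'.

not significant

p̂₁ = 191/249 = 0.7671 and p̂₂ = 193/264 = 0.7311.
SE₁ = √(p̂₁(1−p̂₁)/n₁) = √(0.7671·0.2329/249) = 0.02679; SE₂ = √(0.7311·0.2689/264) = 0.02729.
Independent samples: SE of the difference = √(SE₁² + SE₂²) = √(0.0007177041 + 0.0007447441) = 0.03824.
z* for 95% confidence is 1.960, so the margin of error is 1.960 × 0.03824 = 0.07495.
Point estimate p̂₁ − p̂₂ = 0.7671 − 0.7311 = 0.0360.
0.0360 ± 0.07495 → (-0.03895, 0.11095).
The interval (-0.03895, 0.11095) contains 0, so the difference is not significant.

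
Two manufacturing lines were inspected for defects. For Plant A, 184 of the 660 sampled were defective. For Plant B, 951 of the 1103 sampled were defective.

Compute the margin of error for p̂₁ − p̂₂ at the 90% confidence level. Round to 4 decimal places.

Sample proportions: 184/660 = 0.2788, 951/1103 = 0.8622.
Each SE is √(p̂(1−p̂)/n): √(0.2788·0.7212/660) = 0.01745 and √(0.8622·0.1378/1103) = 0.01038.
SE(p̂₁ − p̂₂) = √(SE₁² + SE₂²) = √(0.0003045025 + 0.0001077444) = 0.02030, since the two samples are independent.
At 90% confidence z* = 1.645; margin = 1.645 × 0.02030 = 0.03339.

0.0334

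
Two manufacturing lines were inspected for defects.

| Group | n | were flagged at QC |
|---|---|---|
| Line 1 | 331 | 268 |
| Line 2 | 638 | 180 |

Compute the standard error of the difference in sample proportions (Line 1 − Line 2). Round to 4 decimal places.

p̂₁ = 268/331 = 0.8097 and p̂₂ = 180/638 = 0.2821.
SE₁ = √(p̂₁(1−p̂₁)/n₁) = √(0.8097·0.1903/331) = 0.02158; SE₂ = √(0.2821·0.7179/638) = 0.01782.
Independent samples: SE of the difference = √(SE₁² + SE₂²) = √(0.0004656964 + 0.0003175524) = 0.02799.

0.0280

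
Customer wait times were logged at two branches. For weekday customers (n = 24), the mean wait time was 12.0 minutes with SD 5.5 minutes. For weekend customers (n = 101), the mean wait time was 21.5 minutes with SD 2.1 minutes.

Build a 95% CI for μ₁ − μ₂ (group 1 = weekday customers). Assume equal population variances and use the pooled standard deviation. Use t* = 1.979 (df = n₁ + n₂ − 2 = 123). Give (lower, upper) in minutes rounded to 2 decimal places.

(-10.87, -8.13)

s_p = √[((n₁−1)s₁² + (n₂−1)s₂²)/(n₁+n₂−2)] = √[(23·5.5² + 100·2.1²)/123] = 3.0400.
SE = 3.0400·√(1/24 + 1/101) = 0.6903.
With t* = 1.979, margin = 1.979 × 0.6903 = 1.3661.
x̄₁ − x̄₂ = 12.0 − 21.5 = -9.5000; interval -9.5000 ± 1.3661 = (-10.87, -8.13).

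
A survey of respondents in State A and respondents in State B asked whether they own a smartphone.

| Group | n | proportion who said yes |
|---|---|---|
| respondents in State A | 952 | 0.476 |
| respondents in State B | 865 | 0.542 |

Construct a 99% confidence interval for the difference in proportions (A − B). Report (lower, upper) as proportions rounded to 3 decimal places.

The two standard errors are √(0.4760×0.5240/952) = 0.01619 and √(0.5420×0.4580/865) = 0.01694.
Because the samples are independent, SE_diff = √(0.01619² + 0.01694²) = 0.02343.
Using z* = 2.576 for 99%, ME = 2.576 × 0.02343 = 0.06036.
p̂₁ − p̂₂ = -0.0660; interval -0.0660 ± 0.06036 gives (-0.126, -0.006).

(-0.126, -0.006)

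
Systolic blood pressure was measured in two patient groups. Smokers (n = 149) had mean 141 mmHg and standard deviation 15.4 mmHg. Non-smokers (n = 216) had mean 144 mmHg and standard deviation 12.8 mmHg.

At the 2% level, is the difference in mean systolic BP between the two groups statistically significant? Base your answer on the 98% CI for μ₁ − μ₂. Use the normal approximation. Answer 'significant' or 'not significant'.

not significant

Per-group SEs: s₁/√n₁ = 15.4/√149 = 1.2616, s₂/√n₂ = 12.8/√216 = 0.8709.
Unpooled SE of the difference: √(1.59163456 + 0.75846681) = 1.5330.
Margin of error = z* · SE = 2.326 × 1.5330 = 3.5658.
x̄₁ − x̄₂ = 141 − 144 = -3.0000.
CI: -3.0000 ± 3.5658 = (-6.5658, 0.5658).
The interval (-6.5658, 0.5658) contains 0, so the difference is not significant.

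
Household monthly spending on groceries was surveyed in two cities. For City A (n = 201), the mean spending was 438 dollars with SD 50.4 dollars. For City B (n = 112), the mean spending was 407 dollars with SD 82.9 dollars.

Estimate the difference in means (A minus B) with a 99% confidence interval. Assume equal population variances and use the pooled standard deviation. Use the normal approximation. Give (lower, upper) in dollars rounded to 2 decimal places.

s_p = √[((n₁−1)s₁² + (n₂−1)s₂²)/(n₁+n₂−2)] = √[(200·50.4² + 111·82.9²)/311] = 63.9249.
SE = 63.9249·√(1/201 + 1/112) = 7.5376.
With z* = 2.576, margin = 2.576 × 7.5376 = 19.4169.
x̄₁ − x̄₂ = 438 − 407 = 31.0000; interval 31.0000 ± 19.4169 = (11.58, 50.42).

(11.58, 50.42)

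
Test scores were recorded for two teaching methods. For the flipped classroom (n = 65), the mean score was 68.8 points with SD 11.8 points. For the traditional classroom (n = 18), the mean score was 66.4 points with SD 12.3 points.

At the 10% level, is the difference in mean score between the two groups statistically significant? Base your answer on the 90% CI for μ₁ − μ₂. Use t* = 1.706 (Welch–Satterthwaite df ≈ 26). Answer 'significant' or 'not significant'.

not significant

SE₁ = s₁/√n₁ = 11.8/√65 = 1.4636; SE₂ = 12.3/√18 = 2.8991.
Independent samples, unequal variances: SE_diff = √(SE₁² + SE₂²) = √(2.14212496 + 8.40478081) = 3.2476.
t* = 1.706, so margin of error = 1.706 × 3.2476 = 5.5404.
Difference in means = 68.8 − 66.4 = 2.4000.
2.4000 ± 5.5404 → (-3.1404, 7.9404).
The interval (-3.1404, 7.9404) contains 0, so the difference is not significant.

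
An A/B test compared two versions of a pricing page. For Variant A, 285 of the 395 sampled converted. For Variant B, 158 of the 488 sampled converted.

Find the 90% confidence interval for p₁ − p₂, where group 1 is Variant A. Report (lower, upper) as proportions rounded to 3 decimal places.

p̂₁ = 285/395 = 0.7215 and p̂₂ = 158/488 = 0.3238.
SE₁ = √(p̂₁(1−p̂₁)/n₁) = √(0.7215·0.2785/395) = 0.02255; SE₂ = √(0.3238·0.6762/488) = 0.02118.
Independent samples: SE of the difference = √(SE₁² + SE₂²) = √(0.0005085025 + 0.0004485924) = 0.03094.
z* for 90% confidence is 1.645, so the margin of error is 1.645 × 0.03094 = 0.05090.
Point estimate p̂₁ − p̂₂ = 0.7215 − 0.3238 = 0.3977.
0.3977 ± 0.05090 → (0.347, 0.449).

(0.347, 0.449)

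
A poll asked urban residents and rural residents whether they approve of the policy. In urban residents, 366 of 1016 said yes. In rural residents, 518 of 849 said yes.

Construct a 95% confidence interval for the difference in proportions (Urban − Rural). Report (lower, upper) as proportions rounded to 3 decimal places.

p̂₁ = 366/1016 = 0.3602 and p̂₂ = 518/849 = 0.6101.
SE₁ = √(p̂₁(1−p̂₁)/n₁) = √(0.3602·0.6398/1016) = 0.01506; SE₂ = √(0.6101·0.3899/849) = 0.01674.
Independent samples: SE of the difference = √(SE₁² + SE₂²) = √(0.0002268036 + 0.0002802276) = 0.02252.
z* for 95% confidence is 1.960, so the margin of error is 1.960 × 0.02252 = 0.04414.
Point estimate p̂₁ − p̂₂ = 0.3602 − 0.6101 = -0.2499.
-0.2499 ± 0.04414 → (-0.294, -0.206).

(-0.294, -0.206)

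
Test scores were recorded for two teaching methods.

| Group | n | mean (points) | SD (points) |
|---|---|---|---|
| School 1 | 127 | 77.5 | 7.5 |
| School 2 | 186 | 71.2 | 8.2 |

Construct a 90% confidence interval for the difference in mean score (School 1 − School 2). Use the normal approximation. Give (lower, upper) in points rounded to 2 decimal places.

Standard errors of each mean: 7.5/√127 = 0.6655 and 8.2/√186 = 0.6013.
SE(x̄₁ − x̄₂) = √(0.6655² + 0.6013²) = 0.8969 for independent samples with unequal variances.
With z* = 1.645, the margin is 1.645 × 0.8969 = 1.4754.
x̄₁ − x̄₂ = 77.5 − 71.2 = 6.3000; the interval is 6.3000 ± 1.4754 = (4.82, 7.78).

(4.82, 7.78)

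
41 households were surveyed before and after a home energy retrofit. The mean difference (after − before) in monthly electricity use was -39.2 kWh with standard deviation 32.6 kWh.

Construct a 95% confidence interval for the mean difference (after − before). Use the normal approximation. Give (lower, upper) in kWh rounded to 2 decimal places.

Paired design: SE = s_d/√n = 32.6/√41 = 5.0913.
z* = 1.960; margin of error = 1.960 × 5.0913 = 9.9789.
-39.2 ± 9.9789 → (-49.18, -29.22).

(-49.18, -29.22)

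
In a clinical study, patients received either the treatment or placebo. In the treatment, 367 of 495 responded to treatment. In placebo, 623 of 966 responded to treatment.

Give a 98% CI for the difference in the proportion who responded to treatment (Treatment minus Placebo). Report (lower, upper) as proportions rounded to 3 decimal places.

First, p̂₁ = 367/495 = 0.7414; p̂₂ = 623/966 = 0.6449.
The two standard errors are √(0.7414×0.2586/495) = 0.01968 and √(0.6449×0.3551/966) = 0.01540.
Because the samples are independent, SE_diff = √(0.01968² + 0.01540²) = 0.02499.
Using z* = 2.326 for 98%, ME = 2.326 × 0.02499 = 0.05813.
p̂₁ − p̂₂ = 0.0965; interval 0.0965 ± 0.05813 gives (0.038, 0.155).

(0.038, 0.155)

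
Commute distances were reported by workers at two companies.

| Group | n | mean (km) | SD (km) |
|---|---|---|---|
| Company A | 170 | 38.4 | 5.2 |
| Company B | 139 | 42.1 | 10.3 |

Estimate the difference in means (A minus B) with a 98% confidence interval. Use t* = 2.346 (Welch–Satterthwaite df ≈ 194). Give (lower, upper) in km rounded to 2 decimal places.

(-5.95, -1.45)

Standard errors of each mean: 5.2/√170 = 0.3988 and 10.3/√139 = 0.8736.
SE(x̄₁ − x̄₂) = √(0.3988² + 0.8736²) = 0.9603 for independent samples with unequal variances.
With t* = 2.346, the margin is 2.346 × 0.9603 = 2.2529.
x̄₁ − x̄₂ = 38.4 − 42.1 = -3.7000; the interval is -3.7000 ± 2.2529 = (-5.95, -1.45).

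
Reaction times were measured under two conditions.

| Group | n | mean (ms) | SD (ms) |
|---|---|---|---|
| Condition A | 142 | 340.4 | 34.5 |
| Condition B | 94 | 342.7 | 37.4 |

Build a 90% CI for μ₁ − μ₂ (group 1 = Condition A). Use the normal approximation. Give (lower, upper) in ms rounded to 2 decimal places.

SE₁ = s₁/√n₁ = 34.5/√142 = 2.8952; SE₂ = 37.4/√94 = 3.8575.
Independent samples, unequal variances: SE_diff = √(SE₁² + SE₂²) = √(8.38218304 + 14.88030625) = 4.8231.
z* = 1.645, so margin of error = 1.645 × 4.8231 = 7.9340.
Difference in means = 340.4 − 342.7 = -2.3000.
-2.3000 ± 7.9340 → (-10.23, 5.63).

(-10.23, 5.63)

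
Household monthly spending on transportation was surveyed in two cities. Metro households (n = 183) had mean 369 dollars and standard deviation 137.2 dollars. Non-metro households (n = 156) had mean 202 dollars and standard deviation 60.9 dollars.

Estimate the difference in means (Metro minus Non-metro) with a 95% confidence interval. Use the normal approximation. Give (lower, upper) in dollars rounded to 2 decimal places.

Per-group SEs: s₁/√n₁ = 137.2/√183 = 10.1421, s₂/√n₂ = 60.9/√156 = 4.8759.
Unpooled SE of the difference: √(102.86219241 + 23.77440081) = 11.2533.
Margin of error = z* · SE = 1.960 × 11.2533 = 22.0565.
x̄₁ − x̄₂ = 369 − 202 = 167.0000.
CI: 167.0000 ± 22.0565 = (144.94, 189.06).

(144.94, 189.06)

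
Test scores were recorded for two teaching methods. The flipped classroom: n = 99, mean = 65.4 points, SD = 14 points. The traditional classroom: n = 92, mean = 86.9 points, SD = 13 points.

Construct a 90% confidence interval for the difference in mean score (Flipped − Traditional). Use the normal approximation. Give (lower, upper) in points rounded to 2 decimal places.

(-24.71, -18.29)

SE₁ = s₁/√n₁ = 14/√99 = 1.4071; SE₂ = 13/√92 = 1.3553.
Independent samples, unequal variances: SE_diff = √(SE₁² + SE₂²) = √(1.97993041 + 1.83683809) = 1.9537.
z* = 1.645, so margin of error = 1.645 × 1.9537 = 3.2138.
Difference in means = 65.4 − 86.9 = -21.5000.
-21.5000 ± 3.2138 → (-24.71, -18.29).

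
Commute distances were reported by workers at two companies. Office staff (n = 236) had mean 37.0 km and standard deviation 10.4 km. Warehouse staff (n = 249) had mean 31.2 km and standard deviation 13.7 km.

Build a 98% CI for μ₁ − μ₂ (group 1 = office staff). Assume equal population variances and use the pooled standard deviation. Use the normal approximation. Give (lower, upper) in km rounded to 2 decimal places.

Pooled variance s_p² = [235·10.4² + 248·13.7²] / (236+249−2) = 148.9953, so s_p = 12.2064.
SE_diff = s_p·√(1/n₁ + 1/n₂) = 12.2064·√(1/236 + 1/249) = 1.1089.
z* = 2.326; margin = 2.326 × 1.1089 = 2.5793.
Difference = 37.0 − 31.2 = 5.8000.
5.8000 ± 2.5793 → (3.22, 8.38).

(3.22, 8.38)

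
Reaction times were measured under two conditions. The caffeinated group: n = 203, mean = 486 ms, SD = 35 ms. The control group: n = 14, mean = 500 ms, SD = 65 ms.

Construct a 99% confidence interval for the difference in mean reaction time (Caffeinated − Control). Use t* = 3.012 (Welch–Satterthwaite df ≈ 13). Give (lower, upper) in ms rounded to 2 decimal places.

(-66.84, 38.84)

Per-group SEs: s₁/√n₁ = 35/√203 = 2.4565, s₂/√n₂ = 65/√14 = 17.3720.
Unpooled SE of the difference: √(6.03439225 + 301.786384) = 17.5448.
Margin of error = t* · SE = 3.012 × 17.5448 = 52.8449.
x̄₁ − x̄₂ = 486 − 500 = -14.0000.
CI: -14.0000 ± 52.8449 = (-66.84, 38.84).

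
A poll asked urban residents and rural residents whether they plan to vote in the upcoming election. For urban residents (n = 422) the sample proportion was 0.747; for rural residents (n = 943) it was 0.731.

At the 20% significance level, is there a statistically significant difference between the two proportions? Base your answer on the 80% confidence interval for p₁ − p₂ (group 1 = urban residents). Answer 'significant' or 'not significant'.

not significant

The two standard errors are √(0.7470×0.2530/422) = 0.02116 and √(0.7310×0.2690/943) = 0.01444.
Because the samples are independent, SE_diff = √(0.02116² + 0.01444²) = 0.02562.
Using z* = 1.282 for 80%, ME = 1.282 × 0.02562 = 0.03284.
p̂₁ − p̂₂ = 0.0160; interval 0.0160 ± 0.03284 gives (-0.01684, 0.04884).
The interval (-0.01684, 0.04884) contains 0, so the difference is not significant.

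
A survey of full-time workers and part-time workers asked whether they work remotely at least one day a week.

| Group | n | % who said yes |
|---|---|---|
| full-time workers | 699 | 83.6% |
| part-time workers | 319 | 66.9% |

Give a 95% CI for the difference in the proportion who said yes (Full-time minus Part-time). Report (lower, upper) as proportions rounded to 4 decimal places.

Each SE is √(p̂(1−p̂)/n): √(0.8360·0.1640/699) = 0.01401 and √(0.6690·0.3310/319) = 0.02635.
SE(p̂₁ − p̂₂) = √(SE₁² + SE₂²) = √(0.0001962801 + 0.0006943225) = 0.02984, since the two samples are independent.
At 95% confidence z* = 1.960; margin = 1.960 × 0.02984 = 0.05849.
The difference is 0.8360 − 0.6690 = 0.1670, so the interval is 0.1670 ± 0.05849 = (0.1085, 0.2255).

(0.1085, 0.2255)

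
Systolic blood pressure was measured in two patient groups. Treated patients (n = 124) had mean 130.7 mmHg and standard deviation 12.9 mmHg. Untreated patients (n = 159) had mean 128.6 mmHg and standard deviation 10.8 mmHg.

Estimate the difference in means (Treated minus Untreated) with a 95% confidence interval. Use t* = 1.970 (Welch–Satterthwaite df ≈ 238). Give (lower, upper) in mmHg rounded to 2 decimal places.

(-0.74, 4.94)

Per-group SEs: s₁/√n₁ = 12.9/√124 = 1.1585, s₂/√n₂ = 10.8/√159 = 0.8565.
Unpooled SE of the difference: √(1.34212225 + 0.73359225) = 1.4407.
Margin of error = t* · SE = 1.970 × 1.4407 = 2.8382.
x̄₁ − x̄₂ = 130.7 − 128.6 = 2.1000.
CI: 2.1000 ± 2.8382 = (-0.74, 4.94).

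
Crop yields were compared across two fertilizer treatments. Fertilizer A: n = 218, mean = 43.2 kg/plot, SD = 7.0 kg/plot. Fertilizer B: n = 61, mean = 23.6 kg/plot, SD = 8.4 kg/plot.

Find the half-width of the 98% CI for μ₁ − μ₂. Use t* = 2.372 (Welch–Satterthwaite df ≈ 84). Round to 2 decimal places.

2.79

Per-group SEs: s₁/√n₁ = 7.0/√218 = 0.4741, s₂/√n₂ = 8.4/√61 = 1.0755.
Unpooled SE of the difference: √(0.22477081 + 1.15670025) = 1.1754.
Margin of error = t* · SE = 2.372 × 1.1754 = 2.7880.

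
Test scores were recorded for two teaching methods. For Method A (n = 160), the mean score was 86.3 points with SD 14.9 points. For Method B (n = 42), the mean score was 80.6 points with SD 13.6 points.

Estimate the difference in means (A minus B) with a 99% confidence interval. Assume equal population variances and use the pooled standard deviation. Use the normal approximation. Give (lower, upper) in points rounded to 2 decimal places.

s_p = √[((n₁−1)s₁² + (n₂−1)s₂²)/(n₁+n₂−2)] = √[(159·14.9² + 41·13.6²)/200] = 14.6429.
SE = 14.6429·√(1/160 + 1/42) = 2.5387.
With z* = 2.576, margin = 2.576 × 2.5387 = 6.5397.
x̄₁ − x̄₂ = 86.3 − 80.6 = 5.7000; interval 5.7000 ± 6.5397 = (-0.84, 12.24).

(-0.84, 12.24)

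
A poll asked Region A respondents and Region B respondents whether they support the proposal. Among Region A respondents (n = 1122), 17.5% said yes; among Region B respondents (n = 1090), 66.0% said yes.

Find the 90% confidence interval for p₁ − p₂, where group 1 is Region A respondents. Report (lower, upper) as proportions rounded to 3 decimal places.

The two standard errors are √(0.1750×0.8250/1122) = 0.01134 and √(0.6600×0.3400/1090) = 0.01435.
Because the samples are independent, SE_diff = √(0.01134² + 0.01435²) = 0.01829.
Using z* = 1.645 for 90%, ME = 1.645 × 0.01829 = 0.03009.
p̂₁ − p̂₂ = -0.4850; interval -0.4850 ± 0.03009 gives (-0.515, -0.455).

(-0.515, -0.455)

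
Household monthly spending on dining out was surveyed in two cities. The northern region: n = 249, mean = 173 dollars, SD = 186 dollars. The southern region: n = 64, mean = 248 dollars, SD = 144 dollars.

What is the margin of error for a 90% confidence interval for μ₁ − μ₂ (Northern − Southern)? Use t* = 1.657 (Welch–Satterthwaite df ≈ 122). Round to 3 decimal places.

35.652

SE₁ = s₁/√n₁ = 186/√249 = 11.7873; SE₂ = 144/√64 = 18.0000.
Independent samples, unequal variances: SE_diff = √(SE₁² + SE₂²) = √(138.94044129 + 324.0) = 21.5161.
t* = 1.657, so margin of error = 1.657 × 21.5161 = 35.6522.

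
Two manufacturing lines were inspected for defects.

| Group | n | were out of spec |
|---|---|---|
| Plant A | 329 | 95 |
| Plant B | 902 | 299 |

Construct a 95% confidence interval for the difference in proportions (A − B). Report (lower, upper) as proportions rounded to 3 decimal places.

(-0.101, 0.015)

First, p̂₁ = 95/329 = 0.2888; p̂₂ = 299/902 = 0.3315.
The two standard errors are √(0.2888×0.7112/329) = 0.02499 and √(0.3315×0.6685/902) = 0.01567.
Because the samples are independent, SE_diff = √(0.02499² + 0.01567²) = 0.02950.
Using z* = 1.960 for 95%, ME = 1.960 × 0.02950 = 0.05782.
p̂₁ − p̂₂ = -0.0427; interval -0.0427 ± 0.05782 gives (-0.101, 0.015).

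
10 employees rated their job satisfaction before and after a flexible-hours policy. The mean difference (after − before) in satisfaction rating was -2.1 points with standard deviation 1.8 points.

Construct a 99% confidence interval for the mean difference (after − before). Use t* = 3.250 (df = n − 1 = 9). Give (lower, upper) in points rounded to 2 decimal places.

(-3.95, -0.25)

This is a matched-pairs design, so SE = s_d/√n = 1.8/√10 = 0.5692.
Margin = 3.250 × 0.5692 = 1.8499; the interval is -2.1 ± 1.8499 = (-3.95, -0.25).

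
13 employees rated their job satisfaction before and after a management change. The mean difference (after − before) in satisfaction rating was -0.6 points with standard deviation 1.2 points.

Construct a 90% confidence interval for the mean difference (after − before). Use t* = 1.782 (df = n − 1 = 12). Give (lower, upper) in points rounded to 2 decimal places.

(-1.19, -0.01)

This is a matched-pairs design, so SE = s_d/√n = 1.2/√13 = 0.3328.
Margin = 1.782 × 0.3328 = 0.5930; the interval is -0.6 ± 0.5930 = (-1.19, -0.01).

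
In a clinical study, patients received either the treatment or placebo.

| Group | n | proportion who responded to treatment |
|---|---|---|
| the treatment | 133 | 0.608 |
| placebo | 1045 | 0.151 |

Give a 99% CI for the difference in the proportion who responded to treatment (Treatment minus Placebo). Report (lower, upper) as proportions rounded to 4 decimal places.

(0.3443, 0.5697)

The two standard errors are √(0.6080×0.3920/133) = 0.04233 and √(0.1510×0.8490/1045) = 0.01108.
Because the samples are independent, SE_diff = √(0.04233² + 0.01108²) = 0.04376.
Using z* = 2.576 for 99%, ME = 2.576 × 0.04376 = 0.11273.
p̂₁ − p̂₂ = 0.4570; interval 0.4570 ± 0.11273 gives (0.3443, 0.5697).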